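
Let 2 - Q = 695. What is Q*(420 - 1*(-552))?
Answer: -673596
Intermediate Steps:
Q = -693 (Q = 2 - 1*695 = 2 - 695 = -693)
Q*(420 - 1*(-552)) = -693*(420 - 1*(-552)) = -693*(420 + 552) = -693*972 = -673596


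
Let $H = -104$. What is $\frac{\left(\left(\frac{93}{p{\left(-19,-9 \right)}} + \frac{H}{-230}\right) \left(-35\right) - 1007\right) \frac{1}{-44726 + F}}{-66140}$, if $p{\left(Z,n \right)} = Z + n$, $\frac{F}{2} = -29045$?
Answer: $- \frac{2383}{17874943488} \approx -1.3332 \cdot 10^{-7}$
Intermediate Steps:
$F = -58090$ ($F = 2 \left(-29045\right) = -58090$)
$\frac{\left(\left(\frac{93}{p{\left(-19,-9 \right)}} + \frac{H}{-230}\right) \left(-35\right) - 1007\right) \frac{1}{-44726 + F}}{-66140} = \frac{\left(\left(\frac{93}{-19 - 9} - \frac{104}{-230}\right) \left(-35\right) - 1007\right) \frac{1}{-44726 - 58090}}{-66140} = \frac{\left(\frac{93}{-28} - - \frac{52}{115}\right) \left(-35\right) - 1007}{-102816} \left(- \frac{1}{66140}\right) = \left(\left(93 \left(- \frac{1}{28}\right) + \frac{52}{115}\right) \left(-35\right) - 1007\right) \left(- \frac{1}{102816}\right) \left(- \frac{1}{66140}\right) = \left(\left(- \frac{93}{28} + \frac{52}{115}\right) \left(-35\right) - 1007\right) \left(- \frac{1}{102816}\right) \left(- \frac{1}{66140}\right) = \left(\left(- \frac{9239}{3220}\right) \left(-35\right) - 1007\right) \left(- \frac{1}{102816}\right) \left(- \frac{1}{66140}\right) = \left(\frac{9239}{92} - 1007\right) \left(- \frac{1}{102816}\right) \left(- \frac{1}{66140}\right) = \left(- \frac{83405}{92}\right) \left(- \frac{1}{102816}\right) \left(- \frac{1}{66140}\right) = \frac{11915}{1351296} \left(- \frac{1}{66140}\right) = - \frac{2383}{17874943488}$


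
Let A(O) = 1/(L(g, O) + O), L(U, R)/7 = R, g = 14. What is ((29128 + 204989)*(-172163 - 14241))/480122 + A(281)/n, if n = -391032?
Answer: -19180803155700551485/211023206076096 ≈ -90894.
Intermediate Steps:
L(U, R) = 7*R
A(O) = 1/(8*O) (A(O) = 1/(7*O + O) = 1/(8*O))
((29128 + 204989)*(-172163 - 14241))/480122 + A(281)/n = ((29128 + 204989)*(-172163 - 14241))/480122 + ((1/8)/281)/(-391032) = (234117*(-186404))*(1/480122) + ((1/8)*(1/281))*(-1/391032) = -43640345268*1/480122 + (1/2248)*(-1/391032) = -21820172634/240061 - 1/879039936 = -19180803155700551485/211023206076096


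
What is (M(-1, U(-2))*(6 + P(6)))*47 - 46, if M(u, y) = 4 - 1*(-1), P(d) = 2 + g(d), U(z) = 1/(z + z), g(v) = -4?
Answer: 894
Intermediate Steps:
U(z) = 1/(2*z)
P(d) = -2 (P(d) = 2 - 4 = -2)
M(u, y) = 5 (M(u, y) = 4 + 1 = 5)
(M(-1, U(-2))*(6 + P(6)))*47 - 46 = (5*(6 - 2))*47 - 46 = (5*4)*47 - 46 = 20*47 - 46 = 940 - 46 = 894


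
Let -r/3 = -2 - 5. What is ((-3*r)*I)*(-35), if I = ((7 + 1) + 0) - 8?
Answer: 0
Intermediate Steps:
r = 21 (r = -3*(-2 - 5) = -3*(-7) = 21)
I = 0 (I = (8 + 0) - 8 = 8 - 8 = 0)
((-3*r)*I)*(-35) = (-3*21*0)*(-35) = -63*0*(-35) = 0*(-35) = 0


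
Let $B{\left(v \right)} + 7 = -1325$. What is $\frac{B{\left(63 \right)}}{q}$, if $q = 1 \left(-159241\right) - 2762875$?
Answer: $\frac{333}{730529} \approx 0.00045583$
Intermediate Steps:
$B{\left(v \right)} = -1332$ ($B{\left(v \right)} = -7 - 1325 = -1332$)
$q = -2922116$ ($q = -159241 - 2762875 = -2922116$)
$\frac{B{\left(63 \right)}}{q} = - \frac{1332}{-2922116} = \left(-1332\right) \left(- \frac{1}{2922116}\right) = \frac{333}{730529}$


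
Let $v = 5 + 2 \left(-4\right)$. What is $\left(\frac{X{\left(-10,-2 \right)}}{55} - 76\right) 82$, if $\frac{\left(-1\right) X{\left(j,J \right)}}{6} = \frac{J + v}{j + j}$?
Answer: $- \frac{342883}{55} \approx -6234.2$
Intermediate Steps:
$v = -3$ ($v = 5 - 8 = -3$)
$X{\left(j,J \right)} = - \frac{3 \left(-3 + J\right)}{j}$ ($X{\left(j,J \right)} = - 6 \frac{J - 3}{j + j} = - 6 \frac{-3 + J}{2 j} = - \frac{3 \left(-3 + J\right)}{j}$)
$\left(\frac{X{\left(-10,-2 \right)}}{55} - 76\right) 82 = \left(\frac{3 \frac{1}{-10} \left(3 - -2\right)}{55} - 76\right) 82 = \left(3 \left(- \frac{1}{10}\right) \left(3 + 2\right) \frac{1}{55} - 76\right) 82 = \left(3 \left(- \frac{1}{10}\right) 5 \cdot \frac{1}{55} - 76\right) 82 = \left(\left(- \frac{3}{2}\right) \frac{1}{55} - 76\right) 82 = \left(- \frac{3}{110} - 76\right) 82 = \left(- \frac{8363}{110}\right) 82 = - \frac{342883}{55}$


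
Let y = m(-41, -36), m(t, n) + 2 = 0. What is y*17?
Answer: -34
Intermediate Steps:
m(t, n) = -2 (m(t, n) = -2 + 0 = -2)
y = -2
y*17 = -2*17 = -34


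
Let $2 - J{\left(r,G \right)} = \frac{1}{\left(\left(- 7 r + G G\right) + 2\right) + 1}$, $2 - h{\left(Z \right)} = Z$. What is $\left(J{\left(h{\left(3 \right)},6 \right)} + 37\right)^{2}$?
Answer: $\frac{3214849}{2116} \approx 1519.3$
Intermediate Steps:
$h{\left(Z \right)} = 2 - Z$
$J{\left(r,G \right)} = 2 - \frac{1}{3 + G^{2} - 7 r}$ ($J{\left(r,G \right)} = 2 - \frac{1}{\left(\left(- 7 r + G G\right) + 2\right) + 1} = 2 - \frac{1}{\left(\left(- 7 r + G^{2}\right) + 2\right) + 1} = 2 - \frac{1}{\left(\left(G^{2} - 7 r\right) + 2\right) + 1} = 2 - \frac{1}{\left(2 + G^{2} - 7 r\right) + 1} = 2 - \frac{1}{3 + G^{2} - 7 r}$)
$\left(J{\left(h{\left(3 \right)},6 \right)} + 37\right)^{2} = \left(\frac{5 - 14 \left(2 - 3\right) + 2 \cdot 6^{2}}{3 + 6^{2} - 7 \left(2 - 3\right)} + 37\right)^{2} = \left(\frac{5 - 14 \left(2 - 3\right) + 2 \cdot 36}{3 + 36 - 7 \left(2 - 3\right)} + 37\right)^{2} = \left(\frac{5 - -14 + 72}{3 + 36 - -7} + 37\right)^{2} = \left(\frac{5 + 14 + 72}{3 + 36 + 7} + 37\right)^{2} = \left(\frac{1}{46} \cdot 91 + 37\right)^{2} = \left(\frac{91}{46} + 37\right)^{2} = \left(\frac{1793}{46}\right)^{2} = \frac{3214849}{2116}$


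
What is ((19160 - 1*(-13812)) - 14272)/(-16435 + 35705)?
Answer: 1870/1927 ≈ 0.97042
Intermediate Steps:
((19160 - 1*(-13812)) - 14272)/(-16435 + 35705) = ((19160 + 13812) - 14272)/19270 = (32972 - 14272)*(1/19270) = 18700*(1/19270) = 1870/1927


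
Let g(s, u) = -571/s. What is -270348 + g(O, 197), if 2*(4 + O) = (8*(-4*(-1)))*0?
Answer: -1080821/4 ≈ -2.7021e+5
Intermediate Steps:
O = -4 (O = -4 + ((8*(-4*(-1)))*0)/2 = -4 + ((8*4)*0)/2 = -4 + (32*0)/2 = -4 + (½)*0 = -4 + 0 = -4)
-270348 + g(O, 197) = -270348 - 571/(-4) = -270348 - 571*(-¼) = -270348 + 571/4 = -1080821/4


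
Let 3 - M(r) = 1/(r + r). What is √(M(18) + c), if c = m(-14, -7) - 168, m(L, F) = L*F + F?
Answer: I*√2665/6 ≈ 8.6039*I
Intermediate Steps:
m(L, F) = F + F*L (m(L, F) = F*L + F = F + F*L)
M(r) = 3 - 1/(2*r) (M(r) = 3 - 1/(r + r) = 3 - 1/(2*r))
c = -77 (c = -7*(1 - 14) - 168 = -7*(-13) - 168 = 91 - 168 = -77)
√(M(18) + c) = √((3 - ½/18) - 77) = √((3 - ½*1/18) - 77) = √((3 - 1/36) - 77) = √(107/36 - 77) = √(-2665/36) = I*√2665/6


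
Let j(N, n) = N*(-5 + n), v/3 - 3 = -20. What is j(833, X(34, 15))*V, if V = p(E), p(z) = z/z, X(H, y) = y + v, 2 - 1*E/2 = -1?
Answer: -34153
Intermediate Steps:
v = -51 (v = 9 + 3*(-20) = 9 - 60 = -51)
E = 6 (E = 4 - 2*(-1) = 4 + 2 = 6)
X(H, y) = -51 + y (X(H, y) = y - 51 = -51 + y)
p(z) = 1
V = 1
j(833, X(34, 15))*V = (833*(-5 + (-51 + 15)))*1 = (833*(-5 - 36))*1 = (833*(-41))*1 = -34153*1 = -34153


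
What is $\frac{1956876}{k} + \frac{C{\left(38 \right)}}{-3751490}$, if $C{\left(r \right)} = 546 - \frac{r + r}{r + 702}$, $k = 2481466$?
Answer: $\frac{678935766068297}{861100526801450} \approx 0.78845$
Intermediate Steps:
$C{\left(r \right)} = 546 - \frac{2 r}{702 + r}$
$\frac{1956876}{k} + \frac{C{\left(38 \right)}}{-3751490} = \frac{1956876}{2481466} + \frac{4 \frac{1}{702 + 38} \left(95823 + 136 \cdot 38\right)}{-3751490} = 1956876 \cdot \frac{1}{2481466} + \frac{4 \left(95823 + 5168\right)}{740} \left(- \frac{1}{3751490}\right) = \frac{978438}{1240733} + 4 \cdot \frac{1}{740} \cdot 100991 \left(- \frac{1}{3751490}\right) = \frac{978438}{1240733} + \frac{100991}{185} \left(- \frac{1}{3751490}\right) = \frac{978438}{1240733} - \frac{100991}{694025650} = \frac{678935766068297}{861100526801450}$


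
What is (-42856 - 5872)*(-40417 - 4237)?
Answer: 2175900112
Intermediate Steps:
(-42856 - 5872)*(-40417 - 4237) = -48728*(-44654) = 2175900112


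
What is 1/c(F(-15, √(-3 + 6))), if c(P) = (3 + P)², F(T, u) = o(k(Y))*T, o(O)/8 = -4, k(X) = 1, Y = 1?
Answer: 1/233289 ≈ 4.2865e-6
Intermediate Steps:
o(O) = -32 (o(O) = 8*(-4) = -32)
F(T, u) = -32*T
1/c(F(-15, √(-3 + 6))) = 1/((3 - 32*(-15))²) = 1/((3 + 480)²) = 1/(483²) = 1/233289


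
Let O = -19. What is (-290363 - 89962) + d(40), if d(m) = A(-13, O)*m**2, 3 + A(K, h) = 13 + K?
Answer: -385125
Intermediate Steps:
A(K, h) = 10 + K (A(K, h) = -3 + (13 + K) = 10 + K)
d(m) = -3*m**2 (d(m) = (10 - 13)*m**2 = -3*m**2)
(-290363 - 89962) + d(40) = (-290363 - 89962) - 3*40**2 = -380325 - 3*1600 = -380325 - 4800 = -385125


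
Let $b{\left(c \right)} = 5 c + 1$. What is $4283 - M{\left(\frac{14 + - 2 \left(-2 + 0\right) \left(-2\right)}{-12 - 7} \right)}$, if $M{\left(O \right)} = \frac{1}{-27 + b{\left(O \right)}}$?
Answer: $\frac{2244311}{524} \approx 4283.0$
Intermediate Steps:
$b{\left(c \right)} = 1 + 5 c$
$M{\left(O \right)} = \frac{1}{-26 + 5 O}$ ($M{\left(O \right)} = \frac{1}{-27 + \left(1 + 5 O\right)} = \frac{1}{-26 + 5 O}$)
$4283 - M{\left(\frac{14 + - 2 \left(-2 + 0\right) \left(-2\right)}{-12 - 7} \right)} = 4283 - \frac{1}{-26 + 5 \frac{14 + - 2 \left(-2 + 0\right) \left(-2\right)}{-12 - 7}} = 4283 - \frac{1}{-26 + 5 \frac{14 + \left(-2\right) \left(-2\right) \left(-2\right)}{-19}} = 4283 - \frac{1}{-26 + 5 \left(14 + 4 \left(-2\right)\right) \left(- \frac{1}{19}\right)} = 4283 - \frac{1}{-26 + 5 \left(14 - 8\right) \left(- \frac{1}{19}\right)} = 4283 - \frac{1}{-26 + 5 \cdot 6 \left(- \frac{1}{19}\right)} = 4283 - \frac{1}{-26 + 5 \left(- \frac{6}{19}\right)} = 4283 - \frac{1}{-26 - \frac{30}{19}} = 4283 - \frac{1}{- \frac{524}{19}} = 4283 - - \frac{19}{524} = 4283 + \frac{19}{524} = \frac{2244311}{524}$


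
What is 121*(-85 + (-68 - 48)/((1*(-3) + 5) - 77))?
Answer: -757339/75 ≈ -10098.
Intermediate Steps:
121*(-85 + (-68 - 48)/((1*(-3) + 5) - 77)) = 121*(-85 - 116/((-3 + 5) - 77)) = 121*(-85 - 116/(2 - 77)) = 121*(-85 - 116/(-75)) = 121*(-85 - 116*(-1/75)) = 121*(-85 + 116/75) = 121*(-6259/75) = -757339/75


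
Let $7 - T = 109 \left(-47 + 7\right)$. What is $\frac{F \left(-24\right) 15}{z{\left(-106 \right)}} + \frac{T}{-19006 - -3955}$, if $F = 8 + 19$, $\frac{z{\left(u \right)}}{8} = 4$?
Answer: $- \frac{18304433}{60204} \approx -304.04$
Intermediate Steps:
$z{\left(u \right)} = 32$ ($z{\left(u \right)} = 8 \cdot 4 = 32$)
$T = 4367$ ($T = 7 - 109 \left(-47 + 7\right) = 7 - 109 \left(-40\right) = 7 - -4360 = 7 + 4360 = 4367$)
$F = 27$
$\frac{F \left(-24\right) 15}{z{\left(-106 \right)}} + \frac{T}{-19006 - -3955} = \frac{27 \left(-24\right) 15}{32} + \frac{4367}{-19006 - -3955} = \left(-648\right) 15 \cdot \frac{1}{32} + \frac{4367}{-19006 + 3955} = \left(-9720\right) \frac{1}{32} + \frac{4367}{-15051} = - \frac{1215}{4} + 4367 \left(- \frac{1}{15051}\right) = - \frac{1215}{4} - \frac{4367}{15051} = - \frac{18304433}{60204}$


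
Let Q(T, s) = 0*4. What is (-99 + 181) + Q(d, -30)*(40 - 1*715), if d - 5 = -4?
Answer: 82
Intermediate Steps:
d = 1 (d = 5 - 4 = 1)
Q(T, s) = 0
(-99 + 181) + Q(d, -30)*(40 - 1*715) = (-99 + 181) + 0*(40 - 1*715) = 82 + 0*(40 - 715) = 82 + 0*(-675) = 82 + 0 = 82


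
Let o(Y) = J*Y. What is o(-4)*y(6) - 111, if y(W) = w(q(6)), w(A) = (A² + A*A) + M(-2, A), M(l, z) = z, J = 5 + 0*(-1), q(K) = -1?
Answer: -131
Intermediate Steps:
J = 5 (J = 5 + 0 = 5)
o(Y) = 5*Y
w(A) = A + 2*A² (w(A) = (A² + A*A) + A = (A² + A²) + A = 2*A² + A = A + 2*A²)
y(W) = 1 (y(W) = -(1 + 2*(-1)) = -(1 - 2) = -1*(-1) = 1)
o(-4)*y(6) - 111 = (5*(-4))*1 - 111 = -20*1 - 111 = -20 - 111 = -131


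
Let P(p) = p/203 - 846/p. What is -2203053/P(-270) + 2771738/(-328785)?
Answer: -2205602446555583/1805358435 ≈ -1.2217e+6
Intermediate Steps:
P(p) = -846/p + p/203 (P(p) = p*(1/203) - 846/p = p/203 - 846/p = -846/p + p/203)
-2203053/P(-270) + 2771738/(-328785) = -2203053/(-846/(-270) + (1/203)*(-270)) + 2771738/(-328785) = -2203053/(-846*(-1/270) - 270/203) + 2771738*(-1/328785) = -2203053/(47/15 - 270/203) - 2771738/328785 = -2203053/5491/3045 - 2771738/328785 = -2203053*3045/5491 - 2771738/328785 = -6708296385/5491 - 2771738/328785 = -2205602446555583/1805358435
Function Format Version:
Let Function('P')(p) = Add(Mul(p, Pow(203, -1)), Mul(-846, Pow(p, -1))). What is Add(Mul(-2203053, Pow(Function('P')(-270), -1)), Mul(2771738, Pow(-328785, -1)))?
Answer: Rational(-2205602446555583, 1805358435) ≈ -1.2217e+6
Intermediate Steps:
Function('P')(p) = Add(Mul(-846, Pow(p, -1)), Mul(Rational(1, 203), p)) (Function('P')(p) = Add(Mul(p, Rational(1, 203)), Mul(-846, Pow(p, -1))) = Add(Mul(Rational(1, 203), p), Mul(-846, Pow(p, -1))) = Add(Mul(-846, Pow(p, -1)), Mul(Rational(1, 203), p)))
Add(Mul(-2203053, Pow(Function('P')(-270), -1)), Mul(2771738, Pow(-328785, -1))) = Add(Mul(-2203053, Pow(Add(Mul(-846, Pow(-270, -1)), Mul(Rational(1, 203), -270)), -1)), Mul(2771738, Pow(-328785, -1))) = Add(Mul(-2203053, Pow(Add(Mul(-846, Rational(-1, 270)), Rational(-270, 203)), -1)), Mul(2771738, Rational(-1, 328785))) = Add(Mul(-2203053, Pow(Add(Rational(47, 15), Rational(-270, 203)), -1)), Rational(-2771738, 328785)) = Add(Mul(-2203053, Pow(Rational(5491, 3045), -1)), Rational(-2771738, 328785)) = Add(Mul(-2203053, Rational(3045, 5491)), Rational(-2771738, 328785)) = Add(Rational(-6708296385, 5491), Rational(-2771738, 328785)) = Rational(-2205602446555583, 1805358435)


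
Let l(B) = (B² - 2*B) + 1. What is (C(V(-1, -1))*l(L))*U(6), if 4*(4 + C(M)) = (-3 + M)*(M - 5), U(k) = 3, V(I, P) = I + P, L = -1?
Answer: 57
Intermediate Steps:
C(M) = -4 + (-5 + M)*(-3 + M)/4 (C(M) = -4 + ((-3 + M)*(M - 5))/4 = -4 + ((-3 + M)*(-5 + M))/4 = -4 + ((-5 + M)*(-3 + M))/4 = -4 + (-5 + M)*(-3 + M)/4)
l(B) = 1 + B² - 2*B
(C(V(-1, -1))*l(L))*U(6) = ((-¼ - 2*(-1 - 1) + (-1 - 1)²/4)*(1 + (-1)² - 2*(-1)))*3 = ((-¼ - 2*(-2) + (¼)*(-2)²)*(1 + 1 + 2))*3 = ((-¼ + 4 + (¼)*4)*4)*3 = ((-¼ + 4 + 1)*4)*3 = ((19/4)*4)*3 = 19*3 = 57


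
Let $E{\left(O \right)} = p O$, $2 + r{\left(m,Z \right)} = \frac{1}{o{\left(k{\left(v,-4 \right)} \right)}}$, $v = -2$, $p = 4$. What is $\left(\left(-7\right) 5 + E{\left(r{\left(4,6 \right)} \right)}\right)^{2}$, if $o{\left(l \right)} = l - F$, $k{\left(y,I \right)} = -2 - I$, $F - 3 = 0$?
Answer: $2209$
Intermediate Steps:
$F = 3$ ($F = 3 + 0 = 3$)
$o{\left(l \right)} = -3 + l$ ($o{\left(l \right)} = l - 3 = -3 + l$)
$r{\left(m,Z \right)} = -3$ ($r{\left(m,Z \right)} = -2 + \frac{1}{-3 - -2} = -2 + \frac{1}{-3 + \left(-2 + 4\right)} = -2 + \frac{1}{-3 + 2} = -2 + \frac{1}{-1} = -2 - 1 = -3$)
$E{\left(O \right)} = 4 O$
$\left(\left(-7\right) 5 + E{\left(r{\left(4,6 \right)} \right)}\right)^{2} = \left(\left(-7\right) 5 + 4 \left(-3\right)\right)^{2} = \left(-35 - 12\right)^{2} = \left(-47\right)^{2} = 2209$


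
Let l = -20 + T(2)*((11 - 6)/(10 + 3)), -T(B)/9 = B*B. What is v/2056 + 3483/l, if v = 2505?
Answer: -1437366/14135 ≈ -101.69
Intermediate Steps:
T(B) = -9*B² (T(B) = -9*B*B = -9*B²)
l = -440/13 (l = -20 + (-9*2²)*((11 - 6)/(10 + 3)) = -20 + (-9*4)*(5/13) = -20 - 180/13 = -440/13 ≈ -33.846)
v/2056 + 3483/l = 2505/2056 + 3483/(-440/13) = 2505*(1/2056) + 3483*(-13/440) = 2505/2056 - 45279/440 = -1437366/14135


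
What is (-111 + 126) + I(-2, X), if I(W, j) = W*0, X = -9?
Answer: 15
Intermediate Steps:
I(W, j) = 0
(-111 + 126) + I(-2, X) = (-111 + 126) + 0 = 15 + 0 = 15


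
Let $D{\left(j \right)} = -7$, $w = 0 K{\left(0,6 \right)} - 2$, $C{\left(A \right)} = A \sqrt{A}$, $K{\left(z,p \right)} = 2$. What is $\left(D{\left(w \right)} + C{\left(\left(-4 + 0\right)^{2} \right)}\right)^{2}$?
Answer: $3249$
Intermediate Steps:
$C{\left(A \right)} = A^{\frac{3}{2}}$
$w = -2$ ($w = 0 \cdot 2 - 2 = 0 - 2 = -2$)
$\left(D{\left(w \right)} + C{\left(\left(-4 + 0\right)^{2} \right)}\right)^{2} = \left(-7 + \left(\left(-4 + 0\right)^{2}\right)^{\frac{3}{2}}\right)^{2} = \left(-7 + \left(\left(-4\right)^{2}\right)^{\frac{3}{2}}\right)^{2} = \left(-7 + 16^{\frac{3}{2}}\right)^{2} = \left(-7 + 64\right)^{2} = 57^{2} = 3249$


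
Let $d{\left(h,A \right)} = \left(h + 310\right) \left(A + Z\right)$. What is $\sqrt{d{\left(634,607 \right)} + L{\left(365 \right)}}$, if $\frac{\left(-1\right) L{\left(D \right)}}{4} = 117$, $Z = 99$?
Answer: $2 \sqrt{166499} \approx 816.09$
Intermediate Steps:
$d{\left(h,A \right)} = \left(99 + A\right) \left(310 + h\right)$ ($d{\left(h,A \right)} = \left(h + 310\right) \left(A + 99\right) = \left(310 + h\right) \left(99 + A\right) = \left(99 + A\right) \left(310 + h\right)$)
$L{\left(D \right)} = -468$ ($L{\left(D \right)} = \left(-4\right) 117 = -468$)
$\sqrt{d{\left(634,607 \right)} + L{\left(365 \right)}} = \sqrt{\left(30690 + 99 \cdot 634 + 310 \cdot 607 + 607 \cdot 634\right) - 468} = \sqrt{\left(30690 + 62766 + 188170 + 384838\right) - 468} = \sqrt{666464 - 468} = \sqrt{665996} = 2 \sqrt{166499}$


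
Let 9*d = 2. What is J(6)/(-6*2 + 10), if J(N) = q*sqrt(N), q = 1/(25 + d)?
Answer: -9*sqrt(6)/454 ≈ -0.048558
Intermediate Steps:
d = 2/9 (d = (1/9)*2 = 2/9 ≈ 0.22222)
q = 9/227 (q = 1/(25 + 2/9) = 1/(227/9) = 9/227 ≈ 0.039648)
J(N) = 9*sqrt(N)/227
J(6)/(-6*2 + 10) = (9*sqrt(6)/227)/(-6*2 + 10) = (9*sqrt(6)/227)/(-12 + 10) = (9*sqrt(6)/227)/(-2) = (9*sqrt(6)/227)*(-1/2) = -9*sqrt(6)/454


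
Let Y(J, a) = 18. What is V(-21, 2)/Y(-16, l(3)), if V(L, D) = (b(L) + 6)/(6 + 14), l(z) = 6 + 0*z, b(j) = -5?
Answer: 1/360 ≈ 0.0027778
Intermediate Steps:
l(z) = 6 (l(z) = 6 + 0 = 6)
V(L, D) = 1/20 (V(L, D) = (-5 + 6)/(6 + 14) = 1/20)
V(-21, 2)/Y(-16, l(3)) = (1/20)/18 = (1/20)*(1/18) = 1/360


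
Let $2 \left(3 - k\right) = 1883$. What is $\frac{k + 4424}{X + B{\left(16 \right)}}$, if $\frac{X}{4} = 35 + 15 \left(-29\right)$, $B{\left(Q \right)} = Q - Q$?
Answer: $- \frac{6971}{3200} \approx -2.1784$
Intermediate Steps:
$B{\left(Q \right)} = 0$
$k = - \frac{1877}{2}$ ($k = 3 - \frac{1883}{2} = - \frac{1877}{2} \approx -938.5$)
$X = -1600$ ($X = 4 \left(35 + 15 \left(-29\right)\right) = 4 \left(35 - 435\right) = 4 \left(-400\right) = -1600$)
$\frac{k + 4424}{X + B{\left(16 \right)}} = \frac{- \frac{1877}{2} + 4424}{-1600 + 0} = \frac{6971}{2 \left(-1600\right)} = \frac{6971}{2} \left(- \frac{1}{1600}\right) = - \frac{6971}{3200}$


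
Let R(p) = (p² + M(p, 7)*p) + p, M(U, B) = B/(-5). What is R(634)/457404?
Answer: 167376/190585 ≈ 0.87822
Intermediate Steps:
M(U, B) = -B/5 (M(U, B) = B*(-⅕) = -B/5)
R(p) = p² - 2*p/5 (R(p) = (p² + (-⅕*7)*p) + p = (p² - 7*p/5) + p = p² - 2*p/5)
R(634)/457404 = ((⅕)*634*(-2 + 5*634))/457404 = ((⅕)*634*(-2 + 3170))*(1/457404) = ((⅕)*634*3168)*(1/457404) = (2008512/5)*(1/457404) = 167376/190585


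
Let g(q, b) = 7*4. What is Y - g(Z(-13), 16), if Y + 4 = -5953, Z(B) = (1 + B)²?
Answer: -5985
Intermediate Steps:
g(q, b) = 28
Y = -5957 (Y = -4 - 5953 = -5957)
Y - g(Z(-13), 16) = -5957 - 1*28 = -5957 - 28 = -5985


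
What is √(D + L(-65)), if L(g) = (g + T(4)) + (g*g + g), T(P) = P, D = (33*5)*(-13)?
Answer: √1954 ≈ 44.204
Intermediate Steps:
D = -2145 (D = 165*(-13) = -2145)
L(g) = 4 + g² + 2*g (L(g) = (g + 4) + (g*g + g) = (4 + g) + (g² + g) = (4 + g) + (g + g²) = 4 + g² + 2*g)
√(D + L(-65)) = √(-2145 + (4 + (-65)² + 2*(-65))) = √(-2145 + (4 + 4225 - 130)) = √(-2145 + 4099) = √1954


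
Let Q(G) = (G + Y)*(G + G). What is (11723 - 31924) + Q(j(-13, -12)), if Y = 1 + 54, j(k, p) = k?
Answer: -21293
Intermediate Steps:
Y = 55
Q(G) = 2*G*(55 + G) (Q(G) = (G + 55)*(G + G) = (55 + G)*(2*G) = 2*G*(55 + G))
(11723 - 31924) + Q(j(-13, -12)) = (11723 - 31924) + 2*(-13)*(55 - 13) = -20201 + 2*(-13)*42 = -20201 - 1092 = -21293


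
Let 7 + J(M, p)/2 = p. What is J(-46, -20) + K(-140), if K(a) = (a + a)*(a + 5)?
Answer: 37746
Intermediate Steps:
J(M, p) = -14 + 2*p
K(a) = 2*a*(5 + a) (K(a) = (2*a)*(5 + a) = 2*a*(5 + a))
J(-46, -20) + K(-140) = (-14 + 2*(-20)) + 2*(-140)*(5 - 140) = (-14 - 40) + 2*(-140)*(-135) = -54 + 37800 = 37746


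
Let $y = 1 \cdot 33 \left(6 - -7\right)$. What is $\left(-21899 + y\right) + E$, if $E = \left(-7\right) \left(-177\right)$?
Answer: $-20231$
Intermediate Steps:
$E = 1239$
$y = 429$ ($y = 33 \left(6 + 7\right) = 33 \cdot 13 = 429$)
$\left(-21899 + y\right) + E = \left(-21899 + 429\right) + 1239 = -21470 + 1239 = -20231$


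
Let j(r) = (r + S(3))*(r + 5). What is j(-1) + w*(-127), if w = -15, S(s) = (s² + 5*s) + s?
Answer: 2009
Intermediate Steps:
S(s) = s² + 6*s
j(r) = (5 + r)*(27 + r) (j(r) = (r + 3*(6 + 3))*(r + 5) = (r + 3*9)*(5 + r) = (r + 27)*(5 + r) = (27 + r)*(5 + r) = (5 + r)*(27 + r))
j(-1) + w*(-127) = (135 + (-1)² + 32*(-1)) - 15*(-127) = (135 + 1 - 32) + 1905 = 104 + 1905 = 2009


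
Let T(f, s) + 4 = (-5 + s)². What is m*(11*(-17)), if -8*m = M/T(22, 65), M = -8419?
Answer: -1574353/28768 ≈ -54.726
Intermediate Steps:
T(f, s) = -4 + (-5 + s)²
m = 8419/28768 (m = -(-8419)/(8*(-4 + (-5 + 65)²)) = -(-8419)/(8*(-4 + 60²)) = -(-8419)/(8*(-4 + 3600)) = -(-8419)/(8*3596) = -⅛*(-8419/3596) = 8419/28768 ≈ 0.29265)
m*(11*(-17)) = 8419*(11*(-17))/28768 = (8419/28768)*(-187) = -1574353/28768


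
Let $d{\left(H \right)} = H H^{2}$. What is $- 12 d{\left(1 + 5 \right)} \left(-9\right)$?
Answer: $23328$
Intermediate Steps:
$d{\left(H \right)} = H^{3}$
$- 12 d{\left(1 + 5 \right)} \left(-9\right) = - 12 \left(1 + 5\right)^{3} \left(-9\right) = - 12 \cdot 6^{3} \left(-9\right) = \left(-12\right) 216 \left(-9\right) = \left(-2592\right) \left(-9\right) = 23328$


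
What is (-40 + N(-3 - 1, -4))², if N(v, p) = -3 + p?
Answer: 2209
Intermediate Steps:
(-40 + N(-3 - 1, -4))² = (-40 + (-3 - 4))² = (-40 - 7)² = (-47)² = 2209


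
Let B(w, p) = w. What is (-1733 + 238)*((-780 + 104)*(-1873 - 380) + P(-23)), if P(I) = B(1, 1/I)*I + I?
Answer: -2276858090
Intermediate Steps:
P(I) = 2*I (P(I) = 1*I + I = I + I = 2*I)
(-1733 + 238)*((-780 + 104)*(-1873 - 380) + P(-23)) = (-1733 + 238)*((-780 + 104)*(-1873 - 380) + 2*(-23)) = -1495*(-676*(-2253) - 46) = -1495*(1523028 - 46) = -1495*1522982 = -2276858090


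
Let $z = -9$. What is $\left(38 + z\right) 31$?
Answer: $899$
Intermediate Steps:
$\left(38 + z\right) 31 = \left(38 - 9\right) 31 = 29 \cdot 31 = 899$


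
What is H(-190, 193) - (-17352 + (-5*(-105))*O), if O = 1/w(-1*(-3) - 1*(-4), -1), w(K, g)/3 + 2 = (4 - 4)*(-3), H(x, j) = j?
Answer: 35265/2 ≈ 17633.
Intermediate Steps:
w(K, g) = -6 (w(K, g) = -6 + 3*((4 - 4)*(-3)) = -6 + 3*(0*(-3)) = -6 + 3*0 = -6 + 0 = -6)
O = -1/6 (O = 1/(-6) = -1/6 ≈ -0.16667)
H(-190, 193) - (-17352 + (-5*(-105))*O) = 193 - (-17352 - 5*(-105)*(-1/6)) = 193 - (-17352 + 525*(-1/6)) = 193 - (-17352 - 175/2) = 193 - 1*(-34879/2) = 193 + 34879/2 = 35265/2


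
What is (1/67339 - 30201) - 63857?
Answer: -6333771661/67339 ≈ -94058.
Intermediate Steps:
(1/67339 - 30201) - 63857 = -2033705138/67339 - 63857 = -6333771661/67339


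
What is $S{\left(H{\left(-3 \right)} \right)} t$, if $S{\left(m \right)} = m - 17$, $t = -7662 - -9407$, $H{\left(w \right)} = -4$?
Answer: $-36645$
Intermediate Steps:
$t = 1745$ ($t = -7662 + 9407 = 1745$)
$S{\left(m \right)} = -17 + m$
$S{\left(H{\left(-3 \right)} \right)} t = \left(-17 - 4\right) 1745 = \left(-21\right) 1745 = -36645$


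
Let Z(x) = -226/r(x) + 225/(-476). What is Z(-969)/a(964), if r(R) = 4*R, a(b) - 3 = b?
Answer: -11243/26236644 ≈ -0.00042852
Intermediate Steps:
a(b) = 3 + b
Z(x) = -225/476 - 113/(2*x) (Z(x) = -226*1/(4*x) + 225/(-476) = -113/(2*x) + 225*(-1/476) = -113/(2*x) - 225/476 = -225/476 - 113/(2*x))
Z(-969)/a(964) = ((1/476)*(-26894 - 225*(-969))/(-969))/(3 + 964) = ((1/476)*(-1/969)*(-26894 + 218025))/967 = ((1/476)*(-1/969)*191131)*(1/967) = -11243/27132*1/967 = -11243/26236644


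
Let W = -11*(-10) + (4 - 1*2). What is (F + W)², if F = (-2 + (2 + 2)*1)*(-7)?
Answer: 9604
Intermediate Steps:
W = 112 (W = 110 + (4 - 2) = 110 + 2 = 112)
F = -14 (F = (-2 + 4*1)*(-7) = (-2 + 4)*(-7) = 2*(-7) = -14)
(F + W)² = (-14 + 112)² = 98² = 9604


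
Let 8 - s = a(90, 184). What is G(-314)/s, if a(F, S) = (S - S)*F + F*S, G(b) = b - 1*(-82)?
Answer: 29/2069 ≈ 0.014016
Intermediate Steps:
G(b) = 82 + b (G(b) = b + 82 = 82 + b)
a(F, S) = F*S (a(F, S) = 0*F + F*S = 0 + F*S = F*S)
s = -16552 (s = 8 - 90*184 = 8 - 1*16560 = 8 - 16560 = -16552)
G(-314)/s = (82 - 314)/(-16552) = -232*(-1/16552) = 29/2069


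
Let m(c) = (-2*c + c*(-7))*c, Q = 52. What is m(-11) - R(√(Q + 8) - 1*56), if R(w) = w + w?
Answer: -977 - 4*√15 ≈ -992.49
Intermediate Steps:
m(c) = -9*c² (m(c) = (-2*c - 7*c)*c = (-9*c)*c = -9*c²)
R(w) = 2*w
m(-11) - R(√(Q + 8) - 1*56) = -9*(-11)² - 2*(√(52 + 8) - 1*56) = -9*121 - 2*(√60 - 56) = -1089 - 2*(2*√15 - 56) = -1089 - 2*(-56 + 2*√15) = -1089 - (-112 + 4*√15) = -1089 + (112 - 4*√15) = -977 - 4*√15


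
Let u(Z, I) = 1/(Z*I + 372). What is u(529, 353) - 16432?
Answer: -3074575087/187109 ≈ -16432.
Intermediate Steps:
u(Z, I) = 1/(372 + I*Z) (u(Z, I) = 1/(I*Z + 372) = 1/(372 + I*Z))
u(529, 353) - 16432 = 1/(372 + 353*529) - 16432 = 1/(372 + 186737) - 16432 = 1/187109 - 16432 = -3074575087/187109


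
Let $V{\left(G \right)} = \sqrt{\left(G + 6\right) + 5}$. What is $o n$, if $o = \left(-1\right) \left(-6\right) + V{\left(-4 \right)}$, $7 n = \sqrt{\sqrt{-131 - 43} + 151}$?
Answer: $\frac{\sqrt{151 + i \sqrt{174}} \left(6 + \sqrt{7}\right)}{7} \approx 15.192 + 0.66229 i$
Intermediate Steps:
$V{\left(G \right)} = \sqrt{11 + G}$ ($V{\left(G \right)} = \sqrt{\left(6 + G\right) + 5} = \sqrt{11 + G}$)
$n = \frac{\sqrt{151 + i \sqrt{174}}}{7}$ ($n = \frac{\sqrt{\sqrt{-131 - 43} + 151}}{7} = \frac{\sqrt{\sqrt{-174} + 151}}{7} = \frac{\sqrt{i \sqrt{174} + 151}}{7} = \frac{\sqrt{151 + i \sqrt{174}}}{7} \approx 1.7571 + 0.076603 i$)
$o = 6 + \sqrt{7}$ ($o = \left(-1\right) \left(-6\right) + \sqrt{11 - 4} = 6 + \sqrt{7} \approx 8.6458$)
$o n = \left(6 + \sqrt{7}\right) \frac{\sqrt{151 + i \sqrt{174}}}{7} = \frac{\sqrt{151 + i \sqrt{174}} \left(6 + \sqrt{7}\right)}{7}$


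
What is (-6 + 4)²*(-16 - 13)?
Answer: -116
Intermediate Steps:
(-6 + 4)²*(-16 - 13) = (-2)²*(-29) = 4*(-29) = -116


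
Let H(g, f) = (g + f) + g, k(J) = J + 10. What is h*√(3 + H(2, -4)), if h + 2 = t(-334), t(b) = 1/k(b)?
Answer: -649*√3/324 ≈ -3.4694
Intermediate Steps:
k(J) = 10 + J
H(g, f) = f + 2*g (H(g, f) = (f + g) + g = f + 2*g)
t(b) = 1/(10 + b)
h = -649/324 (h = -2 + 1/(10 - 334) = -2 + 1/(-324) = -2 - 1/324 = -649/324 ≈ -2.0031)
h*√(3 + H(2, -4)) = -649*√(3 + (-4 + 2*2))/324 = -649*√(3 + (-4 + 4))/324 = -649*√(3 + 0)/324 = -649*√3/324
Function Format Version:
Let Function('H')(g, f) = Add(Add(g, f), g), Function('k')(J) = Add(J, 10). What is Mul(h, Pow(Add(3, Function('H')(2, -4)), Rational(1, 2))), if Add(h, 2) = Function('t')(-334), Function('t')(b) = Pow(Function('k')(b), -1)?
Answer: Mul(Rational(-649, 324), Pow(3, Rational(1, 2))) ≈ -3.4694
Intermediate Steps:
Function('k')(J) = Add(10, J)
Function('H')(g, f) = Add(f, Mul(2, g)) (Function('H')(g, f) = Add(Add(f, g), g) = Add(f, Mul(2, g)))
Function('t')(b) = Pow(Add(10, b), -1)
h = Rational(-649, 324) (h = Add(-2, Pow(Add(10, -334), -1)) = Add(-2, Pow(-324, -1)) = Add(-2, Rational(-1, 324)) = Rational(-649, 324) ≈ -2.0031)
Mul(h, Pow(Add(3, Function('H')(2, -4)), Rational(1, 2))) = Mul(Rational(-649, 324), Pow(Add(3, Add(-4, Mul(2, 2))), Rational(1, 2))) = Mul(Rational(-649, 324), Pow(Add(3, Add(-4, 4)), Rational(1, 2))) = Mul(Rational(-649, 324), Pow(Add(3, 0), Rational(1, 2))) = Mul(Rational(-649, 324), Pow(3, Rational(1, 2)))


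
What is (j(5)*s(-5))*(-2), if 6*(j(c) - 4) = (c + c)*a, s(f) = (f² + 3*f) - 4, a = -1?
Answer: -28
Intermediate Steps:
s(f) = -4 + f² + 3*f
j(c) = 4 - c/3 (j(c) = 4 + ((c + c)*(-1))/6 = 4 + ((2*c)*(-1))/6 = 4 + (-2*c)/6 = 4 - c/3)
(j(5)*s(-5))*(-2) = ((4 - ⅓*5)*(-4 + (-5)² + 3*(-5)))*(-2) = ((4 - 5/3)*(-4 + 25 - 15))*(-2) = ((7/3)*6)*(-2) = 14*(-2) = -28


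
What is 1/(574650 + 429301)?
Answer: 1/1003951 ≈ 9.9606e-7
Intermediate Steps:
1/(574650 + 429301) = 1/1003951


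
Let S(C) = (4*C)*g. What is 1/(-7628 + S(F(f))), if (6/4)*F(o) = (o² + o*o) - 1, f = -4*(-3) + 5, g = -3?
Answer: -1/12244 ≈ -8.1673e-5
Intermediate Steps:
f = 17 (f = 12 + 5 = 17)
F(o) = -⅔ + 4*o²/3 (F(o) = 2*((o² + o*o) - 1)/3 = 2*((o² + o²) - 1)/3 = 2*(2*o² - 1)/3 = 2*(-1 + 2*o²)/3 = -⅔ + 4*o²/3)
S(C) = -12*C (S(C) = (4*C)*(-3) = -12*C)
1/(-7628 + S(F(f))) = 1/(-7628 - 12*(-⅔ + (4/3)*17²)) = 1/(-7628 - 12*(-⅔ + (4/3)*289)) = 1/(-7628 - 12*(-⅔ + 1156/3)) = 1/(-7628 - 12*1154/3) = 1/(-7628 - 4616) = 1/(-12244) = -1/12244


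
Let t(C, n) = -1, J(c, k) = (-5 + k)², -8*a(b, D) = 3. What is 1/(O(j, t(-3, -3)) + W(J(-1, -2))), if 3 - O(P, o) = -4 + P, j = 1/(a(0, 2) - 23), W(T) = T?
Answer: 187/10480 ≈ 0.017844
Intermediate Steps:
a(b, D) = -3/8 (a(b, D) = -⅛*3 = -3/8)
j = -8/187 (j = 1/(-3/8 - 23) = 1/(-187/8) = -8/187 ≈ -0.042781)
O(P, o) = 7 - P (O(P, o) = 3 - (-4 + P) = 3 + (4 - P) = 7 - P)
1/(O(j, t(-3, -3)) + W(J(-1, -2))) = 1/((7 - 1*(-8/187)) + (-5 - 2)²) = 1/((7 + 8/187) + (-7)²) = 1/(1317/187 + 49) = 1/(10480/187) = 187/10480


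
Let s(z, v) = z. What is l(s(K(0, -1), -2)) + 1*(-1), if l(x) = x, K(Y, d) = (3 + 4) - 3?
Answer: 3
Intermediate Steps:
K(Y, d) = 4 (K(Y, d) = 7 - 3 = 4)
l(s(K(0, -1), -2)) + 1*(-1) = 4 + 1*(-1) = 4 - 1 = 3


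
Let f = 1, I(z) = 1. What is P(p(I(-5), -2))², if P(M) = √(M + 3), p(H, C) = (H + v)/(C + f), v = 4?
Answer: -2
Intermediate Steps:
p(H, C) = (4 + H)/(1 + C) (p(H, C) = (H + 4)/(C + 1) = (4 + H)/(1 + C))
P(M) = √(3 + M)
P(p(I(-5), -2))² = (√(3 + (4 + 1)/(1 - 2)))² = (√(3 + 5/(-1)))² = (√(3 - 1*5))² = (√(3 - 5))² = (√(-2))² = (I*√2)² = -2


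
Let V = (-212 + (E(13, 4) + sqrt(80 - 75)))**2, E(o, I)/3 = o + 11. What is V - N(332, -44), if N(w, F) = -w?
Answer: 19937 - 280*sqrt(5) ≈ 19311.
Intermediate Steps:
E(o, I) = 33 + 3*o (E(o, I) = 3*(o + 11) = 3*(11 + o) = 33 + 3*o)
V = (-140 + sqrt(5))**2 (V = (-212 + ((33 + 3*13) + sqrt(80 - 75)))**2 = (-212 + ((33 + 39) + sqrt(5)))**2 = (-212 + (72 + sqrt(5)))**2 = (-140 + sqrt(5))**2 ≈ 18979.)
V - N(332, -44) = (140 - sqrt(5))**2 - (-1)*332 = (140 - sqrt(5))**2 - 1*(-332) = (140 - sqrt(5))**2 + 332 = 332 + (140 - sqrt(5))**2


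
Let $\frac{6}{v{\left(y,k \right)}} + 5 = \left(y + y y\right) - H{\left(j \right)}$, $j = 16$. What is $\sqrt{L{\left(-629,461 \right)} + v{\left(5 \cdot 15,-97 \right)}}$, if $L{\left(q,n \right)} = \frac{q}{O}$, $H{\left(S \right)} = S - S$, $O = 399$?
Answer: $\frac{i \sqrt{8134308819105}}{2272305} \approx 1.2551 i$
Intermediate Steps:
$H{\left(S \right)} = 0$
$v{\left(y,k \right)} = \frac{6}{-5 + y + y^{2}}$ ($v{\left(y,k \right)} = \frac{6}{-5 + \left(\left(y + y y\right) - 0\right)} = \frac{6}{-5 + \left(\left(y + y^{2}\right) + 0\right)} = \frac{6}{-5 + \left(y + y^{2}\right)} = \frac{6}{-5 + y + y^{2}}$)
$L{\left(q,n \right)} = \frac{q}{399}$
$\sqrt{L{\left(-629,461 \right)} + v{\left(5 \cdot 15,-97 \right)}} = \sqrt{\frac{1}{399} \left(-629\right) + \frac{6}{-5 + 5 \cdot 15 + \left(5 \cdot 15\right)^{2}}} = \sqrt{- \frac{629}{399} + \frac{6}{-5 + 75 + 75^{2}}} = \sqrt{- \frac{629}{399} + \frac{6}{-5 + 75 + 5625}} = \sqrt{- \frac{629}{399} + \frac{6}{5695}} = \sqrt{- \frac{3579761}{2272305}} = \frac{i \sqrt{8134308819105}}{2272305}$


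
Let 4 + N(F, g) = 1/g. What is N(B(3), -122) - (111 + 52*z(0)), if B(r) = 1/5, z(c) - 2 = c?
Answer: -26719/122 ≈ -219.01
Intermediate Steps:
z(c) = 2 + c
B(r) = 1/5
N(F, g) = -4 + 1/g
N(B(3), -122) - (111 + 52*z(0)) = (-4 + 1/(-122)) - (111 + 52*(2 + 0)) = (-4 - 1/122) - (111 + 52*2) = -489/122 - (111 + 104) = -489/122 - 1*215 = -489/122 - 215 = -26719/122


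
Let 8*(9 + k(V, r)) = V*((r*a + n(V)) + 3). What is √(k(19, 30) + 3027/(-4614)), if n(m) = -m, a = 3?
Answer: √392885945/1538 ≈ 12.888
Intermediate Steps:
k(V, r) = -9 + V*(3 - V + 3*r)/8 (k(V, r) = -9 + (V*((r*3 - V) + 3))/8 = -9 + (V*((3*r - V) + 3))/8 = -9 + (V*((-V + 3*r) + 3))/8 = -9 + (V*(3 - V + 3*r))/8 = -9 + V*(3 - V + 3*r)/8)
√(k(19, 30) + 3027/(-4614)) = √((-9 - ⅛*19² + (3/8)*19 + (3/8)*19*30) + 3027/(-4614)) = √((-9 - ⅛*361 + 57/8 + 855/4) + 3027*(-1/4614)) = √((-9 - 361/8 + 57/8 + 855/4) - 1009/1538) = √(667/4 - 1009/1538) = √(510905/3076) = √392885945/1538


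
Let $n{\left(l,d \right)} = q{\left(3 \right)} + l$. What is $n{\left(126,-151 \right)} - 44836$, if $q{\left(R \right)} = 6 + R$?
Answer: $-44701$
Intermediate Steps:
$n{\left(l,d \right)} = 9 + l$ ($n{\left(l,d \right)} = \left(6 + 3\right) + l = 9 + l$)
$n{\left(126,-151 \right)} - 44836 = \left(9 + 126\right) - 44836 = 135 - 44836 = -44701$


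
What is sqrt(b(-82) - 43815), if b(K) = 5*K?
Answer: 5*I*sqrt(1769) ≈ 210.3*I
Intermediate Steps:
sqrt(b(-82) - 43815) = sqrt(5*(-82) - 43815) = sqrt(-410 - 43815) = sqrt(-44225) = 5*I*sqrt(1769)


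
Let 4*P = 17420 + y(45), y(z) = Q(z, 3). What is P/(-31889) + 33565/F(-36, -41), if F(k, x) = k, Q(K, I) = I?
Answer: -267627773/287001 ≈ -932.50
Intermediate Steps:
y(z) = 3
P = 17423/4 (P = (17420 + 3)/4 = (1/4)*17423 = 17423/4 ≈ 4355.8)
P/(-31889) + 33565/F(-36, -41) = (17423/4)/(-31889) + 33565/(-36) = (17423/4)*(-1/31889) + 33565*(-1/36) = -17423/127556 - 33565/36 = -267627773/287001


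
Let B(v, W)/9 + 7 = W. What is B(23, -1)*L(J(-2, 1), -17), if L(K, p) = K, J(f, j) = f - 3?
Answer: 360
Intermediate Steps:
B(v, W) = -63 + 9*W
J(f, j) = -3 + f
B(23, -1)*L(J(-2, 1), -17) = (-63 + 9*(-1))*(-3 - 2) = (-63 - 9)*(-5) = -72*(-5) = 360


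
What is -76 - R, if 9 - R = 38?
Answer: -47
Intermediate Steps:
R = -29 (R = 9 - 1*38 = 9 - 38 = -29)
-76 - R = -76 - 1*(-29) = -76 + 29 = -47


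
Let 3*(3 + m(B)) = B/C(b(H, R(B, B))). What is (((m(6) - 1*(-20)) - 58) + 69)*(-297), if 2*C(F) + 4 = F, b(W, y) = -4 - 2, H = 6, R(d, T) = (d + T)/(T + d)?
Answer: -40986/5 ≈ -8197.2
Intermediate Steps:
R(d, T) = 1 (R(d, T) = (T + d)/(T + d) = 1)
b(W, y) = -6
C(F) = -2 + F/2
m(B) = -3 - B/15 (m(B) = -3 + (B/(-2 + (1/2)*(-6)))/3 = -3 + (B/(-2 - 3))/3 = -3 + (B/(-5))/3 = -3 + (B*(-1/5))/3 = -3 + (-B/5)/3 = -3 - B/15)
(((m(6) - 1*(-20)) - 58) + 69)*(-297) = ((((-3 - 1/15*6) - 1*(-20)) - 58) + 69)*(-297) = ((((-3 - 2/5) + 20) - 58) + 69)*(-297) = (((-17/5 + 20) - 58) + 69)*(-297) = ((83/5 - 58) + 69)*(-297) = (-207/5 + 69)*(-297) = (138/5)*(-297) = -40986/5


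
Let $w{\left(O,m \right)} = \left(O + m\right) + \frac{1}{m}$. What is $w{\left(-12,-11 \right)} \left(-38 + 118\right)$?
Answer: $- \frac{20320}{11} \approx -1847.3$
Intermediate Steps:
$w{\left(O,m \right)} = O + m + \frac{1}{m}$
$w{\left(-12,-11 \right)} \left(-38 + 118\right) = \left(-12 - 11 + \frac{1}{-11}\right) \left(-38 + 118\right) = \left(-12 - 11 - \frac{1}{11}\right) 80 = \left(- \frac{254}{11}\right) 80 = - \frac{20320}{11}$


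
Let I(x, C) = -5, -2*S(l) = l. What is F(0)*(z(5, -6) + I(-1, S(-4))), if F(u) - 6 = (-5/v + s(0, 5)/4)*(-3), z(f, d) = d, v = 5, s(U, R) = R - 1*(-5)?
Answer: -33/2 ≈ -16.500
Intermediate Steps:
s(U, R) = 5 + R (s(U, R) = R + 5 = 5 + R)
S(l) = -l/2
F(u) = 3/2 (F(u) = 6 + (-5/5 + (5 + 5)/4)*(-3) = 6 + (-5*1/5 + 10*(1/4))*(-3) = 6 + (-1 + 5/2)*(-3) = 6 + (3/2)*(-3) = 6 - 9/2 = 3/2)
F(0)*(z(5, -6) + I(-1, S(-4))) = 3*(-6 - 5)/2 = (3/2)*(-11) = -33/2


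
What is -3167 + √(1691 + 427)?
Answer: -3167 + √2118 ≈ -3121.0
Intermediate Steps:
-3167 + √(1691 + 427) = -3167 + √2118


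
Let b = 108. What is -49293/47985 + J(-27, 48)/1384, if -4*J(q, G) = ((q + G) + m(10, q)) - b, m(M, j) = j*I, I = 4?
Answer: -87842991/88548320 ≈ -0.99203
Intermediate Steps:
m(M, j) = 4*j (m(M, j) = j*4 = 4*j)
J(q, G) = 27 - 5*q/4 - G/4 (J(q, G) = -(((q + G) + 4*q) - 1*108)/4 = -(((G + q) + 4*q) - 108)/4 = -((G + 5*q) - 108)/4 = -(-108 + G + 5*q)/4 = 27 - 5*q/4 - G/4)
-49293/47985 + J(-27, 48)/1384 = -49293/47985 + (27 - 5/4*(-27) - ¼*48)/1384 = -49293*1/47985 + (27 + 135/4 - 12)*(1/1384) = -16431/15995 + (195/4)*(1/1384) = -16431/15995 + 195/5536 = -87842991/88548320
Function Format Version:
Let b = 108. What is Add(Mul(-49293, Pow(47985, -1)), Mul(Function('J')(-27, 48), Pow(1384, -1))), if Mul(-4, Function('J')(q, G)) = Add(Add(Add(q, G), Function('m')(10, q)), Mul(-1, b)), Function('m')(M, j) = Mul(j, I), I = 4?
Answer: Rational(-87842991, 88548320) ≈ -0.99203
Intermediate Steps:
Function('m')(M, j) = Mul(4, j) (Function('m')(M, j) = Mul(j, 4) = Mul(4, j))
Function('J')(q, G) = Add(27, Mul(Rational(-5, 4), q), Mul(Rational(-1, 4), G)) (Function('J')(q, G) = Mul(Rational(-1, 4), Add(Add(Add(q, G), Mul(4, q)), Mul(-1, 108))) = Mul(Rational(-1, 4), Add(Add(Add(G, q), Mul(4, q)), -108)) = Mul(Rational(-1, 4), Add(Add(G, Mul(5, q)), -108)) = Mul(Rational(-1, 4), Add(-108, G, Mul(5, q))) = Add(27, Mul(Rational(-5, 4), q), Mul(Rational(-1, 4), G)))
Add(Mul(-49293, Pow(47985, -1)), Mul(Function('J')(-27, 48), Pow(1384, -1))) = Add(Mul(-49293, Pow(47985, -1)), Mul(Add(27, Mul(Rational(-5, 4), -27), Mul(Rational(-1, 4), 48)), Pow(1384, -1))) = Add(Mul(-49293, Rational(1, 47985)), Mul(Add(27, Rational(135, 4), -12), Rational(1, 1384))) = Add(Rational(-16431, 15995), Mul(Rational(195, 4), Rational(1, 1384))) = Add(Rational(-16431, 15995), Rational(195, 5536)) = Rational(-87842991, 88548320)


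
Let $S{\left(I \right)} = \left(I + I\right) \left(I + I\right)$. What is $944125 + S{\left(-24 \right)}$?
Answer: $946429$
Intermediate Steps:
$S{\left(I \right)} = 4 I^{2}$ ($S{\left(I \right)} = 2 I 2 I = 4 I^{2}$)
$944125 + S{\left(-24 \right)} = 944125 + 4 \left(-24\right)^{2} = 944125 + 4 \cdot 576 = 944125 + 2304 = 946429$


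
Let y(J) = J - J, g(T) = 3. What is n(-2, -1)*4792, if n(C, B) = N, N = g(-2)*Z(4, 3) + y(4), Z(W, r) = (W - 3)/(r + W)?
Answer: 14376/7 ≈ 2053.7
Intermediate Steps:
Z(W, r) = (-3 + W)/(W + r)
y(J) = 0
N = 3/7 (N = 3*((-3 + 4)/(4 + 3)) + 0 = 3*(1/7) + 0 = 3*((⅐)*1) + 0 = 3*(⅐) + 0 = 3/7 + 0 = 3/7 ≈ 0.42857)
n(C, B) = 3/7
n(-2, -1)*4792 = (3/7)*4792 = 14376/7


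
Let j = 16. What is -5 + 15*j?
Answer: 235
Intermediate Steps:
-5 + 15*j = -5 + 15*16 = -5 + 240 = 235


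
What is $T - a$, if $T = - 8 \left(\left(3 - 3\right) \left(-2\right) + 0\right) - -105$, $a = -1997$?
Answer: $2102$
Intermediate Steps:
$T = 105$ ($T = - 8 \left(0 \left(-2\right) + 0\right) + 105 = - 8 \left(0 + 0\right) + 105 = \left(-8\right) 0 + 105 = 0 + 105 = 105$)
$T - a = 105 - -1997 = 105 + 1997 = 2102$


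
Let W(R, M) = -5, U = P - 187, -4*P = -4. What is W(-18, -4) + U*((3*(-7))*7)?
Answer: 27337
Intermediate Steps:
P = 1 (P = -1/4*(-4) = 1)
U = -186 (U = 1 - 187 = -186)
W(-18, -4) + U*((3*(-7))*7) = -5 - 186*3*(-7)*7 = -5 - (-3906)*7 = -5 - 186*(-147) = -5 + 27342 = 27337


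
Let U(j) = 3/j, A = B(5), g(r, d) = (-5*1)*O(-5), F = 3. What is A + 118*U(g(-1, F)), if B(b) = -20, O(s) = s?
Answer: -146/25 ≈ -5.8400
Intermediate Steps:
g(r, d) = 25 (g(r, d) = -5*1*(-5) = -5*(-5) = 25)
A = -20
A + 118*U(g(-1, F)) = -20 + 118*(3/25) = -20 + 354/25 = -146/25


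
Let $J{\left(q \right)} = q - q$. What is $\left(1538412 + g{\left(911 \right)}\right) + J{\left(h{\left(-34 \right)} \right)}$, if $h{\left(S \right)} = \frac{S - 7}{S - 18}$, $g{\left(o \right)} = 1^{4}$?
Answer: $1538413$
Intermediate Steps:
$g{\left(o \right)} = 1$
$h{\left(S \right)} = \frac{-7 + S}{-18 + S}$
$J{\left(q \right)} = 0$
$\left(1538412 + g{\left(911 \right)}\right) + J{\left(h{\left(-34 \right)} \right)} = \left(1538412 + 1\right) + 0 = 1538413 + 0 = 1538413$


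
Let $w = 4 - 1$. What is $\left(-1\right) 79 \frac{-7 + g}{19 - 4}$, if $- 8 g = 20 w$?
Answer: $\frac{2291}{30} \approx 76.367$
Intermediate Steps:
$w = 3$ ($w = 4 - 1 = 3$)
$g = - \frac{15}{2}$ ($g = - \frac{20 \cdot 3}{8} = \left(- \frac{1}{8}\right) 60 = - \frac{15}{2} \approx -7.5$)
$\left(-1\right) 79 \frac{-7 + g}{19 - 4} = \left(-1\right) 79 \frac{-7 - \frac{15}{2}}{19 - 4} = - 79 \left(- \frac{29}{2 \cdot 15}\right) = - 79 \left(\left(- \frac{29}{2}\right) \frac{1}{15}\right) = \left(-79\right) \left(- \frac{29}{30}\right) = \frac{2291}{30}$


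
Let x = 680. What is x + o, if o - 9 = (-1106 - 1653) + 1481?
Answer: -589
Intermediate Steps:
o = -1269 (o = 9 + ((-1106 - 1653) + 1481) = 9 + (-2759 + 1481) = 9 - 1278 = -1269)
x + o = 680 - 1269 = -589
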